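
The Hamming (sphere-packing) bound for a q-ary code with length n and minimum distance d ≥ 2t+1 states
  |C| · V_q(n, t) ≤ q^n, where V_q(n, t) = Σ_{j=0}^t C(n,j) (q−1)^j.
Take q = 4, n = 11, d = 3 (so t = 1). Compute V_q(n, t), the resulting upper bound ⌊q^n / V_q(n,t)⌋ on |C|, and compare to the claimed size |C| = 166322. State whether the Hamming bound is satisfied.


V_q(n, t) = 34, q^n = 4194304, Hamming bound = 123361, |C| = 166322 > bound (violated).

Step 1: Compute V_q(n, t) = Σ_{j=0}^1 C(n, j) (q−1)^j.
  j = 0: C(11,0)·(3)^0 = 1·1 = 1.
  j = 1: C(11,1)·(3)^1 = 11·3 = 33.
  V_q(n, t) = 1 + 33 = 34.
Step 2: q^n = 4^11 = 4194304.
Step 3: Hamming bound ⌊q^n / V_q(n,t)⌋ = ⌊4194304/34⌋ = 123361.
Step 4: Compare |C| = 166322 to 123361: violated.
The claimed |C| lies above the Hamming bound, so no 4-ary code of length 11 with d ≥ 3 can have 166322 codewords.


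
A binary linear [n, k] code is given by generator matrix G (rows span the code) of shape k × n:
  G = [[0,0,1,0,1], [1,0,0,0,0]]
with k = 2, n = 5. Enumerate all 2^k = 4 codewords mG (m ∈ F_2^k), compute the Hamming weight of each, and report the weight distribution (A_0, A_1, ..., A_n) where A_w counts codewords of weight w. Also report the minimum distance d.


Weight distribution: A_0 = 1, A_1 = 1, A_2 = 1, A_3 = 1. Minimum distance d = 1.

Enumerate all 2^2 = 4 messages m ∈ F_2^2.
For each, compute codeword c = mG in F_2^5, then tally its weight.
  m = 00 → c = 00000, weight = 0.
  m = 10 → c = 00101, weight = 2.
  m = 01 → c = 10000, weight = 1.
  m = 11 → c = 10101, weight = 3.
Tally weights:
  weight 0: 1 codewords.
  weight 1: 1 codewords.
  weight 2: 1 codewords.
  weight 3: 1 codewords.
Minimum distance d = smallest w > 0 with A_w > 0 = 1.
Sanity: Σ A_w = 4 = 2^2 = 4 ✓.


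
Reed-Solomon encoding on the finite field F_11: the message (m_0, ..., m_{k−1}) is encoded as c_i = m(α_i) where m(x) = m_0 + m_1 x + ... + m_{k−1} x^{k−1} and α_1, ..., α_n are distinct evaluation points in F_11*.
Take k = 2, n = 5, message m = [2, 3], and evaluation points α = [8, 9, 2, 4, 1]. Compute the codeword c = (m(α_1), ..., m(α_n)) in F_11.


c = [4, 7, 8, 3, 5]

Message polynomial: m(x) = 2 + 3·x (mod 11).
For each evaluation point α_i, compute m(α_i) mod 11:
  α_1 = 8: Horner steps 3 → 4, so m(8) = 4.
  α_2 = 9: Horner steps 3 → 7, so m(9) = 7.
  α_3 = 2: Horner steps 3 → 8, so m(2) = 8.
  α_4 = 4: Horner steps 3 → 3, so m(4) = 3.
  α_5 = 1: Horner steps 3 → 5, so m(1) = 5.
Codeword c = [4, 7, 8, 3, 5] ∈ F_11^5.


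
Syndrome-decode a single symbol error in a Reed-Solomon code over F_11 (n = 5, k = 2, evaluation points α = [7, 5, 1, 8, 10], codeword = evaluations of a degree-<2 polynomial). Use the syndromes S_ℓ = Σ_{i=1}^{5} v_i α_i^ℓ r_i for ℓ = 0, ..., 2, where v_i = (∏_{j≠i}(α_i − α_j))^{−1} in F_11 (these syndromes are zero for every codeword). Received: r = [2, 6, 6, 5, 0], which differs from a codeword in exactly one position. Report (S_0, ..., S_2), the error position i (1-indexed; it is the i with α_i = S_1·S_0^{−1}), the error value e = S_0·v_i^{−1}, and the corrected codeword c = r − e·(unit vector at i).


S = (10, 6, 8), error at position 2, error magnitude e = 10, c = [2, 7, 6, 5, 0].

Step 1: column multipliers v_i = (∏_{j≠i}(α_i − α_j))^{−1} mod 11.
  i = 1 (α = 7): (7−5)(7−1)(7−8)(7−10) = 2·6·(−1)·(−3) = 36 ≡ 3, so v_1 = 3^{−1} = 4 (mod 11).
  i = 2 (α = 5): (5−7)(5−1)(5−8)(5−10) = (−2)·4·(−3)·(−5) = −120 ≡ 1, so v_2 = 1^{−1} = 1 (mod 11).
  i = 3 (α = 1): (1−7)(1−5)(1−8)(1−10) = (−6)·(−4)·(−7)·(−9) = 1512 ≡ 5, so v_3 = 5^{−1} = 9 (mod 11).
  i = 4 (α = 8): (8−7)(8−5)(8−1)(8−10) = 1·3·7·(−2) = −42 ≡ 2, so v_4 = 2^{−1} = 6 (mod 11).
  i = 5 (α = 10): (10−7)(10−5)(10−1)(10−8) = 3·5·9·2 = 270 ≡ 6, so v_5 = 6^{−1} = 2 (mod 11).
  v = [4, 1, 9, 6, 2].
Step 2: syndromes of r = [2, 6, 6, 5, 0] (all sums mod 11).
  S_0 = Σ v_i r_i = 4·2 + 1·6 + 9·6 + 6·5 + 2·0 = 98 ≡ 10.
  S_1 = Σ v_i α_i r_i = 4·7·2 + 1·5·6 + 9·1·6 + 6·8·5 + 2·10·0 = 380 ≡ 6.
  α_i^2 mod 11 = [5, 3, 1, 9, 1].
  S_2 = Σ v_i α_i^2 r_i = 4·5·2 + 1·3·6 + 9·1·6 + 6·9·5 + 2·1·0 = 382 ≡ 8.
  S = (10, 6, 8) ≠ 0, so r is not a codeword (an error is present).
Step 3: locate the error. For a single error e at position i, S_ℓ = v_i·e·α_i^ℓ, so α_err = S_1/S_0.
  S_0^{−1} = 10^{−1} = 10 (mod 11), so α_err = 6·10 = 60 ≡ 5 = α_2. Error position i = 2.
  Consistency check: S_2/S_1 = 8·2 = 16 ≡ 5 = α_err ✓ (single-error assumption holds).
Step 4: error magnitude e = S_0/v_2 = S_0·∏_{j≠2}(α_2 − α_j) = 10·1 = 10 ≡ 10 (mod 11).
Step 5: correct position 2: c_2 = r_2 − e = 6 − 10 ≡ 7 (mod 11). Hence c = [2, 7, 6, 5, 0].
  Check: interpolating c through the α_i gives m(x) = 3 + 3·x (degree < 2) with m(α_i) = c_i for every i, so c is indeed a codeword.


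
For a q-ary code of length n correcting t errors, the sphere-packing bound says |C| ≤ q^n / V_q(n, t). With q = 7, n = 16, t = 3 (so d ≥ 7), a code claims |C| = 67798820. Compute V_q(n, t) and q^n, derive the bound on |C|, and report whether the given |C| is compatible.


V_q(n, t) = 125377, q^n = 33232930569601, Hamming bound = 265064011, |C| = 67798820 ≤ bound (satisfied).

Step 1: Compute V_q(n, t) = Σ_{j=0}^3 C(n, j) (q−1)^j.
  j = 0: C(16,0)·(6)^0 = 1·1 = 1.
  j = 1: C(16,1)·(6)^1 = 16·6 = 96.
  j = 2: C(16,2)·(6)^2 = 120·36 = 4320.
  j = 3: C(16,3)·(6)^3 = 560·216 = 120960.
  V_q(n, t) = 1 + 96 + 4320 + 120960 = 125377.
Step 2: q^n = 7^16 = 33232930569601.
Step 3: Hamming bound ⌊q^n / V_q(n,t)⌋ = ⌊33232930569601/125377⌋ = 265064011.
Step 4: Compare |C| = 67798820 to 265064011: satisfied.
The claimed |C| lies below the Hamming bound.


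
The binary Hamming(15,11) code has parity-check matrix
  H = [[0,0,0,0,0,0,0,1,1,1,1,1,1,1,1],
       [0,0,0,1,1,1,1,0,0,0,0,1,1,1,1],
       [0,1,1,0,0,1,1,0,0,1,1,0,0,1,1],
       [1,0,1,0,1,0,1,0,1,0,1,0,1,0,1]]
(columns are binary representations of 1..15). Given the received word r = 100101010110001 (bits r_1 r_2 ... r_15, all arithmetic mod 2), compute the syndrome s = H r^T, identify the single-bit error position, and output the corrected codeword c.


s = (0, 1, 0, 1)^T, error position = 5, corrected codeword c = 100111010110001

Compute s = H r^T mod 2 one row at a time:
  s_1 = 1 + 0 + 1 + 1 + 0 + 0 + 0 + 1 = 4 ≡ 0 (mod 2).
  s_2 = 1 + 0 + 1 + 0 + 0 + 0 + 0 + 1 = 3 ≡ 1 (mod 2).
  s_3 = 0 + 0 + 1 + 0 + 1 + 1 + 0 + 1 = 4 ≡ 0 (mod 2).
  s_4 = 1 + 0 + 0 + 0 + 0 + 1 + 0 + 1 = 3 ≡ 1 (mod 2).
s = (0, 1, 0, 1)^T — this equals column 5 of H (binary 0101), so error is at position 5.
Correct: flip bit 5 of r = 100101010110001 to get c = 100111010110001.


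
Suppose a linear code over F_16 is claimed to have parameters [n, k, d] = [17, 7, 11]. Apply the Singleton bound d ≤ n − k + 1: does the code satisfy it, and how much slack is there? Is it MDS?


Singleton RHS = n − k + 1 = 11, slack = 0, bound satisfied, MDS.

Singleton bound: d ≤ n − k + 1.
Here n = 17, k = 7, so n − k + 1 = 11.
Given d = 11, check d ≤ 11: YES.
Slack = (n − k + 1) − d = 0.
The code is MDS (slack = 0).
Description: the claimed parameters are [17, 7, 11]_16; such a code would be MDS (meets Singleton bound).


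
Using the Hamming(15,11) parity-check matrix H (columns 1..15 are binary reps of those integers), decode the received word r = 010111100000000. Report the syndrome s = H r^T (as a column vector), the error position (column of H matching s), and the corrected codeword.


s = (0, 0, 1, 0)^T, error position = 2, corrected codeword c = 000111100000000

Compute s = H r^T mod 2 one row at a time:
  s_1 = 0 + 0 + 0 + 0 + 0 + 0 + 0 + 0 = 0 ≡ 0 (mod 2).
  s_2 = 1 + 1 + 1 + 1 + 0 + 0 + 0 + 0 = 4 ≡ 0 (mod 2).
  s_3 = 1 + 0 + 1 + 1 + 0 + 0 + 0 + 0 = 3 ≡ 1 (mod 2).
  s_4 = 0 + 0 + 1 + 1 + 0 + 0 + 0 + 0 = 2 ≡ 0 (mod 2).
s = (0, 0, 1, 0)^T — this equals column 2 of H (binary 0010), so error is at position 2.
Correct: flip bit 2 of r = 010111100000000 to get c = 000111100000000.


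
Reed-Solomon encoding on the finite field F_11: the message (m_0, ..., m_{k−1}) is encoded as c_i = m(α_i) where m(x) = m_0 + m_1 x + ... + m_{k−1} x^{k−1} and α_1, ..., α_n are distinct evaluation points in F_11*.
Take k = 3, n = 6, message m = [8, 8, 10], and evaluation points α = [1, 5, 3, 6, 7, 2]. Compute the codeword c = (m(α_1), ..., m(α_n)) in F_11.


c = [4, 1, 1, 9, 4, 9]

Message polynomial: m(x) = 8 + 8·x + 10·x^2 (mod 11).
For each evaluation point α_i, compute m(α_i) mod 11:
  α_1 = 1: Horner steps 10 → 7 → 4, so m(1) = 4.
  α_2 = 5: Horner steps 10 → 3 → 1, so m(5) = 1.
  α_3 = 3: Horner steps 10 → 5 → 1, so m(3) = 1.
  α_4 = 6: Horner steps 10 → 2 → 9, so m(6) = 9.
  α_5 = 7: Horner steps 10 → 1 → 4, so m(7) = 4.
  α_6 = 2: Horner steps 10 → 6 → 9, so m(2) = 9.
Codeword c = [4, 1, 1, 9, 4, 9] ∈ F_11^6.


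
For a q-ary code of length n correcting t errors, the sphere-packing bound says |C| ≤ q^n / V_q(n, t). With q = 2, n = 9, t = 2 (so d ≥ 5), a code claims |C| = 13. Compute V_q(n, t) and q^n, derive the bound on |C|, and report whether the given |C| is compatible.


V_q(n, t) = 46, q^n = 512, Hamming bound = 11, |C| = 13 > bound (violated).

Step 1: Compute V_q(n, t) = Σ_{j=0}^2 C(n, j) (q−1)^j.
  j = 0: C(9,0)·(1)^0 = 1·1 = 1.
  j = 1: C(9,1)·(1)^1 = 9·1 = 9.
  j = 2: C(9,2)·(1)^2 = 36·1 = 36.
  V_q(n, t) = 1 + 9 + 36 = 46.
Step 2: q^n = 2^9 = 512.
Step 3: Hamming bound ⌊q^n / V_q(n,t)⌋ = ⌊512/46⌋ = 11.
Step 4: Compare |C| = 13 to 11: violated.
The claimed |C| lies above the Hamming bound, so no 2-ary code of length 9 with d ≥ 5 can have 13 codewords.


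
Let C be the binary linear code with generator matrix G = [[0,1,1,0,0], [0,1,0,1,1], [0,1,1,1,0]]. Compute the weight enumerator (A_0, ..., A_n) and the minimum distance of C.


Weight distribution: A_0 = 1, A_1 = 1, A_2 = 3, A_3 = 3. Minimum distance d = 1.

Enumerate all 2^3 = 8 messages m ∈ F_2^3.
For each, compute codeword c = mG in F_2^5, then tally its weight.
  m = 000 → c = 00000, weight = 0.
  m = 100 → c = 01100, weight = 2.
  m = 010 → c = 01011, weight = 3.
  m = 110 → c = 00111, weight = 3.
  m = 001 → c = 01110, weight = 3.
  m = 101 → c = 00010, weight = 1.
  m = 011 → c = 00101, weight = 2.
  m = 111 → c = 01001, weight = 2.
Tally weights:
  weight 0: 1 codewords.
  weight 1: 1 codewords.
  weight 2: 3 codewords.
  weight 3: 3 codewords.
Minimum distance d = smallest w > 0 with A_w > 0 = 1.
Sanity: Σ A_w = 8 = 2^3 = 8 ✓.


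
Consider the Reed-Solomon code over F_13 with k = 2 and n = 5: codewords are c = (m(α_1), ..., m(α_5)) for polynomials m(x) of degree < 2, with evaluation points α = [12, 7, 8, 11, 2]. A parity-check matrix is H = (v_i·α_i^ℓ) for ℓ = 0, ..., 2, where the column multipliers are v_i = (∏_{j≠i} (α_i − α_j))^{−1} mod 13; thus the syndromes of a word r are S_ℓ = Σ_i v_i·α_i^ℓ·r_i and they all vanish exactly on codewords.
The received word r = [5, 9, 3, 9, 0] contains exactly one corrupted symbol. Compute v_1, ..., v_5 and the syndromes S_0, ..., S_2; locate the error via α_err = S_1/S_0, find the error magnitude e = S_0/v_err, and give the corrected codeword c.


S = (7, 12, 2), error at position 4, error magnitude e = 11, c = [5, 9, 3, 11, 0].

Step 1: column multipliers v_i = (∏_{j≠i}(α_i − α_j))^{−1} mod 13.
  i = 1 (α = 12): (12−7)(12−8)(12−11)(12−2) = 5·4·1·10 = 200 ≡ 5, so v_1 = 5^{−1} = 8 (mod 13).
  i = 2 (α = 7): (7−12)(7−8)(7−11)(7−2) = (−5)·(−1)·(−4)·5 = −100 ≡ 4, so v_2 = 4^{−1} = 10 (mod 13).
  i = 3 (α = 8): (8−12)(8−7)(8−11)(8−2) = (−4)·1·(−3)·6 = 72 ≡ 7, so v_3 = 7^{−1} = 2 (mod 13).
  i = 4 (α = 11): (11−12)(11−7)(11−8)(11−2) = (−1)·4·3·9 = −108 ≡ 9, so v_4 = 9^{−1} = 3 (mod 13).
  i = 5 (α = 2): (2−12)(2−7)(2−8)(2−11) = (−10)·(−5)·(−6)·(−9) = 2700 ≡ 9, so v_5 = 9^{−1} = 3 (mod 13).
  v = [8, 10, 2, 3, 3].
Step 2: syndromes of r = [5, 9, 3, 9, 0] (all sums mod 13).
  S_0 = Σ v_i r_i = 8·5 + 10·9 + 2·3 + 3·9 + 3·0 = 163 ≡ 7.
  S_1 = Σ v_i α_i r_i = 8·12·5 + 10·7·9 + 2·8·3 + 3·11·9 + 3·2·0 = 1455 ≡ 12.
  α_i^2 mod 13 = [1, 10, 12, 4, 4].
  S_2 = Σ v_i α_i^2 r_i = 8·1·5 + 10·10·9 + 2·12·3 + 3·4·9 + 3·4·0 = 1120 ≡ 2.
  S = (7, 12, 2) ≠ 0, so r is not a codeword (an error is present).
Step 3: locate the error. For a single error e at position i, S_ℓ = v_i·e·α_i^ℓ, so α_err = S_1/S_0.
  S_0^{−1} = 7^{−1} = 2 (mod 13), so α_err = 12·2 = 24 ≡ 11 = α_4. Error position i = 4.
  Consistency check: S_2/S_1 = 2·12 = 24 ≡ 11 = α_err ✓ (single-error assumption holds).
Step 4: error magnitude e = S_0/v_4 = S_0·∏_{j≠4}(α_4 − α_j) = 7·9 = 63 ≡ 11 (mod 13).
Step 5: correct position 4: c_4 = r_4 − e = 9 − 11 ≡ 11 (mod 13). Hence c = [5, 9, 3, 11, 0].
  Check: interpolating c through the α_i gives m(x) = 12 + 7·x (degree < 2) with m(α_i) = c_i for every i, so c is indeed a codeword.


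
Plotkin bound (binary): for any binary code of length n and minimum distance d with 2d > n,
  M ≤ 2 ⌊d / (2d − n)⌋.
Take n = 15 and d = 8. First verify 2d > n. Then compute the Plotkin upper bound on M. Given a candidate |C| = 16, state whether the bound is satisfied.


Plotkin bound M ≤ 16; given |C| = 16 ≤ bound (satisfied).

Check applicability: 2d = 16, n = 15.
2d − n = 1 > 0, so Plotkin applies.
Compute d/(2d−n) = 8/1 ≈ 8.0000.
⌊d/(2d−n)⌋ = 8.
Plotkin bound: M ≤ 2·8 = 16.
Given |C| = 16, check: satisfied.
This |C| is at the Plotkin bound.


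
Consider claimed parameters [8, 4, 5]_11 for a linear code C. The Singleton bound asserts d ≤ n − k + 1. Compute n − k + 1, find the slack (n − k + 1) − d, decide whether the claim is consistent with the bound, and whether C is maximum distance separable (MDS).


Singleton RHS = n − k + 1 = 5, slack = 0, bound satisfied, MDS.

Singleton bound: d ≤ n − k + 1.
Here n = 8, k = 4, so n − k + 1 = 5.
Given d = 5, check d ≤ 5: YES.
Slack = (n − k + 1) − d = 0.
The code is MDS (slack = 0).
Description: the claimed parameters are [8, 4, 5]_11; such a code would be MDS (meets Singleton bound).


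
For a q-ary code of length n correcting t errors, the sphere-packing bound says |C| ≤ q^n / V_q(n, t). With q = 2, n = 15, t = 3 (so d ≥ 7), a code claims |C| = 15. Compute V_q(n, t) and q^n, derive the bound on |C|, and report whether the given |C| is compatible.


V_q(n, t) = 576, q^n = 32768, Hamming bound = 56, |C| = 15 ≤ bound (satisfied).

Step 1: Compute V_q(n, t) = Σ_{j=0}^3 C(n, j) (q−1)^j.
  j = 0: C(15,0)·(1)^0 = 1·1 = 1.
  j = 1: C(15,1)·(1)^1 = 15·1 = 15.
  j = 2: C(15,2)·(1)^2 = 105·1 = 105.
  j = 3: C(15,3)·(1)^3 = 455·1 = 455.
  V_q(n, t) = 1 + 15 + 105 + 455 = 576.
Step 2: q^n = 2^15 = 32768.
Step 3: Hamming bound ⌊q^n / V_q(n,t)⌋ = ⌊32768/576⌋ = 56.
Step 4: Compare |C| = 15 to 56: satisfied.
The claimed |C| lies below the Hamming bound.


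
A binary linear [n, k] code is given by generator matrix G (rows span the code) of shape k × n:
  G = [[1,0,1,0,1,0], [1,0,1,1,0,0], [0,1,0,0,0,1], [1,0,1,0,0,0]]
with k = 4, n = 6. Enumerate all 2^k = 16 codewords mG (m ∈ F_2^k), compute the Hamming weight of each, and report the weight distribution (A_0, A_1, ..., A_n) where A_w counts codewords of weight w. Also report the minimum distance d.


Weight distribution: A_0 = 1, A_1 = 2, A_2 = 3, A_3 = 4, A_4 = 3, A_5 = 2, A_6 = 1. Minimum distance d = 1.

Enumerate all 2^4 = 16 messages m ∈ F_2^4.
For each, compute codeword c = mG in F_2^6, then tally its weight.
  m = 0000 → c = 000000, weight = 0.
  m = 1000 → c = 101010, weight = 3.
  m = 0100 → c = 101100, weight = 3.
  m = 1100 → c = 000110, weight = 2.
  m = 0010 → c = 010001, weight = 2.
  m = 1010 → c = 111011, weight = 5.
  m = 0110 → c = 111101, weight = 5.
  m = 1110 → c = 010111, weight = 4.
  m = 0001 → c = 101000, weight = 2.
  m = 1001 → c = 000010, weight = 1.
  m = 0101 → c = 000100, weight = 1.
  m = 1101 → c = 101110, weight = 4.
  m = 0011 → c = 111001, weight = 4.
  m = 1011 → c = 010011, weight = 3.
  m = 0111 → c = 010101, weight = 3.
  m = 1111 → c = 111111, weight = 6.
Tally weights:
  weight 0: 1 codewords.
  weight 1: 2 codewords.
  weight 2: 3 codewords.
  weight 3: 4 codewords.
  weight 4: 3 codewords.
  weight 5: 2 codewords.
  weight 6: 1 codewords.
Minimum distance d = smallest w > 0 with A_w > 0 = 1.
Sanity: Σ A_w = 16 = 2^4 = 16 ✓.


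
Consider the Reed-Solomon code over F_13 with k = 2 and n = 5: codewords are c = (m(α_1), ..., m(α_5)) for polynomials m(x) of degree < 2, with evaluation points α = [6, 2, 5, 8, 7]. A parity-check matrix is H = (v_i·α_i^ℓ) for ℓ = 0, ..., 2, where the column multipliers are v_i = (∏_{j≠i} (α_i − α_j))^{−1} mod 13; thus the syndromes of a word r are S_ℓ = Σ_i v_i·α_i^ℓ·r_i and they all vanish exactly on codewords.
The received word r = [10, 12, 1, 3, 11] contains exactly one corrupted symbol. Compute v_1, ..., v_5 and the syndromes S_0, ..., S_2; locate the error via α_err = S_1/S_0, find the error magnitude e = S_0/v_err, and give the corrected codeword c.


S = (7, 3, 5), error at position 1, error magnitude e = 4, c = [6, 12, 1, 3, 11].

Step 1: column multipliers v_i = (∏_{j≠i}(α_i − α_j))^{−1} mod 13.
  i = 1 (α = 6): (6−2)(6−5)(6−8)(6−7) = 4·1·(−2)·(−1) = 8 ≡ 8, so v_1 = 8^{−1} = 5 (mod 13).
  i = 2 (α = 2): (2−6)(2−5)(2−8)(2−7) = (−4)·(−3)·(−6)·(−5) = 360 ≡ 9, so v_2 = 9^{−1} = 3 (mod 13).
  i = 3 (α = 5): (5−6)(5−2)(5−8)(5−7) = (−1)·3·(−3)·(−2) = −18 ≡ 8, so v_3 = 8^{−1} = 5 (mod 13).
  i = 4 (α = 8): (8−6)(8−2)(8−5)(8−7) = 2·6·3·1 = 36 ≡ 10, so v_4 = 10^{−1} = 4 (mod 13).
  i = 5 (α = 7): (7−6)(7−2)(7−5)(7−8) = 1·5·2·(−1) = −10 ≡ 3, so v_5 = 3^{−1} = 9 (mod 13).
  v = [5, 3, 5, 4, 9].
Step 2: syndromes of r = [10, 12, 1, 3, 11] (all sums mod 13).
  S_0 = Σ v_i r_i = 5·10 + 3·12 + 5·1 + 4·3 + 9·11 = 202 ≡ 7.
  S_1 = Σ v_i α_i r_i = 5·6·10 + 3·2·12 + 5·5·1 + 4·8·3 + 9·7·11 = 1186 ≡ 3.
  α_i^2 mod 13 = [10, 4, 12, 12, 10].
  S_2 = Σ v_i α_i^2 r_i = 5·10·10 + 3·4·12 + 5·12·1 + 4·12·3 + 9·10·11 = 1838 ≡ 5.
  S = (7, 3, 5) ≠ 0, so r is not a codeword (an error is present).
Step 3: locate the error. For a single error e at position i, S_ℓ = v_i·e·α_i^ℓ, so α_err = S_1/S_0.
  S_0^{−1} = 7^{−1} = 2 (mod 13), so α_err = 3·2 = 6 ≡ 6 = α_1. Error position i = 1.
  Consistency check: S_2/S_1 = 5·9 = 45 ≡ 6 = α_err ✓ (single-error assumption holds).
Step 4: error magnitude e = S_0/v_1 = S_0·∏_{j≠1}(α_1 − α_j) = 7·8 = 56 ≡ 4 (mod 13).
Step 5: correct position 1: c_1 = r_1 − e = 10 − 4 ≡ 6 (mod 13). Hence c = [6, 12, 1, 3, 11].
  Check: interpolating c through the α_i gives m(x) = 2 + 5·x (degree < 2) with m(α_i) = c_i for every i, so c is indeed a codeword.


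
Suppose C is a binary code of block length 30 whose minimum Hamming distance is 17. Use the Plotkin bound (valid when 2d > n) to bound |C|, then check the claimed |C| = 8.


Plotkin bound M ≤ 8; given |C| = 8 ≤ bound (satisfied).

Check applicability: 2d = 34, n = 30.
2d − n = 4 > 0, so Plotkin applies.
Compute d/(2d−n) = 17/4 ≈ 4.2500.
⌊d/(2d−n)⌋ = 4.
Plotkin bound: M ≤ 2·4 = 8.
Given |C| = 8, check: satisfied.
This |C| is at the Plotkin bound.


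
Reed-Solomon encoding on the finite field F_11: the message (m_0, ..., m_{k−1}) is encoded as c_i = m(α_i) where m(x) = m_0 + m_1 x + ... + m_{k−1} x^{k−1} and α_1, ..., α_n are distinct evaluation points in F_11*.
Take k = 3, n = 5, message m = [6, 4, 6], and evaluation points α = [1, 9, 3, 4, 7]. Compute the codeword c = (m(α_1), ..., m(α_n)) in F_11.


c = [5, 0, 6, 8, 9]

Message polynomial: m(x) = 6 + 4·x + 6·x^2 (mod 11).
For each evaluation point α_i, compute m(α_i) mod 11:
  α_1 = 1: Horner steps 6 → 10 → 5, so m(1) = 5.
  α_2 = 9: Horner steps 6 → 3 → 0, so m(9) = 0.
  α_3 = 3: Horner steps 6 → 0 → 6, so m(3) = 6.
  α_4 = 4: Horner steps 6 → 6 → 8, so m(4) = 8.
  α_5 = 7: Horner steps 6 → 2 → 9, so m(7) = 9.
Codeword c = [5, 0, 6, 8, 9] ∈ F_11^5.


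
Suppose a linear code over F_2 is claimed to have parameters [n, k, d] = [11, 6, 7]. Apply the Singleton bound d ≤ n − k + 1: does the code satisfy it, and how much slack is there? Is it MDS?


Singleton RHS = n − k + 1 = 6, slack = -1, bound violated (no such code; not MDS).

Singleton bound: d ≤ n − k + 1.
Here n = 11, k = 6, so n − k + 1 = 6.
Given d = 7, check d ≤ 6: NO.
Slack = (n − k + 1) − d = -1.
The slack is negative: d = 7 exceeds n − k + 1 = 6 by 1, so the Singleton bound is violated and no linear [11, 6, 7]_2 code can exist. In particular it is not MDS (MDS requires d = n − k + 1 exactly).
Description: the claimed parameters are [11, 6, 7]_2; such a code would be impossible (violates the Singleton bound).


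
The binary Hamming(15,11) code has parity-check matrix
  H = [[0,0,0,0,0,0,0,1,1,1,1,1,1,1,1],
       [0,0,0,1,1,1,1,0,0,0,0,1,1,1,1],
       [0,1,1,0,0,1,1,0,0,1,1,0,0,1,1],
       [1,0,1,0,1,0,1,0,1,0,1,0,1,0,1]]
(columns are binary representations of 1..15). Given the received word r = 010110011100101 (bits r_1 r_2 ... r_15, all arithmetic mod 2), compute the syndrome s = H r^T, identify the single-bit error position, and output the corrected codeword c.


s = (1, 0, 1, 0)^T, error position = 10, corrected codeword c = 010110011000101

Compute s = H r^T mod 2 one row at a time:
  s_1 = 1 + 1 + 1 + 0 + 0 + 1 + 0 + 1 = 5 ≡ 1 (mod 2).
  s_2 = 1 + 1 + 0 + 0 + 0 + 1 + 0 + 1 = 4 ≡ 0 (mod 2).
  s_3 = 1 + 0 + 0 + 0 + 1 + 0 + 0 + 1 = 3 ≡ 1 (mod 2).
  s_4 = 0 + 0 + 1 + 0 + 1 + 0 + 1 + 1 = 4 ≡ 0 (mod 2).
s = (1, 0, 1, 0)^T — this equals column 10 of H (binary 1010), so error is at position 10.
Correct: flip bit 10 of r = 010110011100101 to get c = 010110011000101.


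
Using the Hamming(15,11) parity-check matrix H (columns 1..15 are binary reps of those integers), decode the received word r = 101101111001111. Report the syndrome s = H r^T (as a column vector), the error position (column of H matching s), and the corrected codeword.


s = (0, 1, 1, 0)^T, error position = 6, corrected codeword c = 101100111001111

Compute s = H r^T mod 2 one row at a time:
  s_1 = 1 + 1 + 0 + 0 + 1 + 1 + 1 + 1 = 6 ≡ 0 (mod 2).
  s_2 = 1 + 0 + 1 + 1 + 1 + 1 + 1 + 1 = 7 ≡ 1 (mod 2).
  s_3 = 0 + 1 + 1 + 1 + 0 + 0 + 1 + 1 = 5 ≡ 1 (mod 2).
  s_4 = 1 + 1 + 0 + 1 + 1 + 0 + 1 + 1 = 6 ≡ 0 (mod 2).
s = (0, 1, 1, 0)^T — this equals column 6 of H (binary 0110), so error is at position 6.
Correct: flip bit 6 of r = 101101111001111 to get c = 101100111001111.


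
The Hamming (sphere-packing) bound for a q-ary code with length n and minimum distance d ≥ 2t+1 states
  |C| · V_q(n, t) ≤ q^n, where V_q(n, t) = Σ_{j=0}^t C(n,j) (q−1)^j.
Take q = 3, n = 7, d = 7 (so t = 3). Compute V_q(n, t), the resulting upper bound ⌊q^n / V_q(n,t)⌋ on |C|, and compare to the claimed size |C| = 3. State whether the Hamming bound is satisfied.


V_q(n, t) = 379, q^n = 2187, Hamming bound = 5, |C| = 3 ≤ bound (satisfied).

Step 1: Compute V_q(n, t) = Σ_{j=0}^3 C(n, j) (q−1)^j.
  j = 0: C(7,0)·(2)^0 = 1·1 = 1.
  j = 1: C(7,1)·(2)^1 = 7·2 = 14.
  j = 2: C(7,2)·(2)^2 = 21·4 = 84.
  j = 3: C(7,3)·(2)^3 = 35·8 = 280.
  V_q(n, t) = 1 + 14 + 84 + 280 = 379.
Step 2: q^n = 3^7 = 2187.
Step 3: Hamming bound ⌊q^n / V_q(n,t)⌋ = ⌊2187/379⌋ = 5.
Step 4: Compare |C| = 3 to 5: satisfied.
The claimed |C| lies below the Hamming bound.


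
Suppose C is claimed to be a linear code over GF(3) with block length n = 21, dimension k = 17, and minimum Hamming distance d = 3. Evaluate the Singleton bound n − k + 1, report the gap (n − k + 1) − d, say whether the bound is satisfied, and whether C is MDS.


Singleton RHS = n − k + 1 = 5, slack = 2, bound satisfied, not MDS.

Singleton bound: d ≤ n − k + 1.
Here n = 21, k = 17, so n − k + 1 = 5.
Given d = 3, check d ≤ 5: YES.
Slack = (n − k + 1) − d = 2.
The code is NOT MDS (slack = 2 > 0).
Description: the claimed parameters are [21, 17, 3]_3; such a code would be non-MDS.


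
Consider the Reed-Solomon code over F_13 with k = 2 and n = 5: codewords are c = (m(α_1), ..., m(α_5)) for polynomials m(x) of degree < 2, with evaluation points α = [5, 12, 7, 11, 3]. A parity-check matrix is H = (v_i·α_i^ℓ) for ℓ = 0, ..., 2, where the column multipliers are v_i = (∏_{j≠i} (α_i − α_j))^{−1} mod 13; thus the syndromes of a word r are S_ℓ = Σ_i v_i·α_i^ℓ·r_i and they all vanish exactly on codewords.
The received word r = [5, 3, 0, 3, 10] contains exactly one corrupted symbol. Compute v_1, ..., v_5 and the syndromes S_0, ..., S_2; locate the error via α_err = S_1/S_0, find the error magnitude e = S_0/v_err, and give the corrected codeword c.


S = (3, 10, 3), error at position 2, error magnitude e = 9, c = [5, 7, 0, 3, 10].

Step 1: column multipliers v_i = (∏_{j≠i}(α_i − α_j))^{−1} mod 13.
  i = 1 (α = 5): (5−12)(5−7)(5−11)(5−3) = (−7)·(−2)·(−6)·2 = −168 ≡ 1, so v_1 = 1^{−1} = 1 (mod 13).
  i = 2 (α = 12): (12−5)(12−7)(12−11)(12−3) = 7·5·1·9 = 315 ≡ 3, so v_2 = 3^{−1} = 9 (mod 13).
  i = 3 (α = 7): (7−5)(7−12)(7−11)(7−3) = 2·(−5)·(−4)·4 = 160 ≡ 4, so v_3 = 4^{−1} = 10 (mod 13).
  i = 4 (α = 11): (11−5)(11−12)(11−7)(11−3) = 6·(−1)·4·8 = −192 ≡ 3, so v_4 = 3^{−1} = 9 (mod 13).
  i = 5 (α = 3): (3−5)(3−12)(3−7)(3−11) = (−2)·(−9)·(−4)·(−8) = 576 ≡ 4, so v_5 = 4^{−1} = 10 (mod 13).
  v = [1, 9, 10, 9, 10].
Step 2: syndromes of r = [5, 3, 0, 3, 10] (all sums mod 13).
  S_0 = Σ v_i r_i = 1·5 + 9·3 + 10·0 + 9·3 + 10·10 = 159 ≡ 3.
  S_1 = Σ v_i α_i r_i = 1·5·5 + 9·12·3 + 10·7·0 + 9·11·3 + 10·3·10 = 946 ≡ 10.
  α_i^2 mod 13 = [12, 1, 10, 4, 9].
  S_2 = Σ v_i α_i^2 r_i = 1·12·5 + 9·1·3 + 10·10·0 + 9·4·3 + 10·9·10 = 1095 ≡ 3.
  S = (3, 10, 3) ≠ 0, so r is not a codeword (an error is present).
Step 3: locate the error. For a single error e at position i, S_ℓ = v_i·e·α_i^ℓ, so α_err = S_1/S_0.
  S_0^{−1} = 3^{−1} = 9 (mod 13), so α_err = 10·9 = 90 ≡ 12 = α_2. Error position i = 2.
  Consistency check: S_2/S_1 = 3·4 = 12 ≡ 12 = α_err ✓ (single-error assumption holds).
Step 4: error magnitude e = S_0/v_2 = S_0·∏_{j≠2}(α_2 − α_j) = 3·3 = 9 ≡ 9 (mod 13).
Step 5: correct position 2: c_2 = r_2 − e = 3 − 9 ≡ 7 (mod 13). Hence c = [5, 7, 0, 3, 10].
  Check: interpolating c through the α_i gives m(x) = 11 + 4·x (degree < 2) with m(α_i) = c_i for every i, so c is indeed a codeword.


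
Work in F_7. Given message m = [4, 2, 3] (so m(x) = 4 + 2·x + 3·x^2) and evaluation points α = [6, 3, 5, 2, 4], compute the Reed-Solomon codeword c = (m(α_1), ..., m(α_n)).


c = [5, 2, 5, 6, 4]

Message polynomial: m(x) = 4 + 2·x + 3·x^2 (mod 7).
For each evaluation point α_i, compute m(α_i) mod 7:
  α_1 = 6: Horner steps 3 → 6 → 5, so m(6) = 5.
  α_2 = 3: Horner steps 3 → 4 → 2, so m(3) = 2.
  α_3 = 5: Horner steps 3 → 3 → 5, so m(5) = 5.
  α_4 = 2: Horner steps 3 → 1 → 6, so m(2) = 6.
  α_5 = 4: Horner steps 3 → 0 → 4, so m(4) = 4.
Codeword c = [5, 2, 5, 6, 4] ∈ F_7^5.


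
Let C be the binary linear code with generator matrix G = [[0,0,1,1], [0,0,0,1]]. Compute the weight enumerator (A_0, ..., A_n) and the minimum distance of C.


Weight distribution: A_0 = 1, A_1 = 2, A_2 = 1. Minimum distance d = 1.

Enumerate all 2^2 = 4 messages m ∈ F_2^2.
For each, compute codeword c = mG in F_2^4, then tally its weight.
  m = 00 → c = 0000, weight = 0.
  m = 10 → c = 0011, weight = 2.
  m = 01 → c = 0001, weight = 1.
  m = 11 → c = 0010, weight = 1.
Tally weights:
  weight 0: 1 codewords.
  weight 1: 2 codewords.
  weight 2: 1 codewords.
Minimum distance d = smallest w > 0 with A_w > 0 = 1.
Sanity: Σ A_w = 4 = 2^2 = 4 ✓.


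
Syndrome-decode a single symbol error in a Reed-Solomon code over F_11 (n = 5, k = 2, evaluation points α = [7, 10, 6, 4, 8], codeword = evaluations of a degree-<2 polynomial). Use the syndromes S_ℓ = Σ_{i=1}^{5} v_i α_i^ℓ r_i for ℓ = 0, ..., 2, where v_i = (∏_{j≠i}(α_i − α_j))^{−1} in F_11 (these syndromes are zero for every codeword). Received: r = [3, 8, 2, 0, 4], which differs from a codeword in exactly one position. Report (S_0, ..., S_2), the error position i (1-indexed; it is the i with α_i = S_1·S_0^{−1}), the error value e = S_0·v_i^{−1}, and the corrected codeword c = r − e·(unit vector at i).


S = (2, 9, 2), error at position 2, error magnitude e = 2, c = [3, 6, 2, 0, 4].

Step 1: column multipliers v_i = (∏_{j≠i}(α_i − α_j))^{−1} mod 11.
  i = 1 (α = 7): (7−10)(7−6)(7−4)(7−8) = (−3)·1·3·(−1) = 9 ≡ 9, so v_1 = 9^{−1} = 5 (mod 11).
  i = 2 (α = 10): (10−7)(10−6)(10−4)(10−8) = 3·4·6·2 = 144 ≡ 1, so v_2 = 1^{−1} = 1 (mod 11).
  i = 3 (α = 6): (6−7)(6−10)(6−4)(6−8) = (−1)·(−4)·2·(−2) = −16 ≡ 6, so v_3 = 6^{−1} = 2 (mod 11).
  i = 4 (α = 4): (4−7)(4−10)(4−6)(4−8) = (−3)·(−6)·(−2)·(−4) = 144 ≡ 1, so v_4 = 1^{−1} = 1 (mod 11).
  i = 5 (α = 8): (8−7)(8−10)(8−6)(8−4) = 1·(−2)·2·4 = −16 ≡ 6, so v_5 = 6^{−1} = 2 (mod 11).
  v = [5, 1, 2, 1, 2].
Step 2: syndromes of r = [3, 8, 2, 0, 4] (all sums mod 11).
  S_0 = Σ v_i r_i = 5·3 + 1·8 + 2·2 + 1·0 + 2·4 = 35 ≡ 2.
  S_1 = Σ v_i α_i r_i = 5·7·3 + 1·10·8 + 2·6·2 + 1·4·0 + 2·8·4 = 273 ≡ 9.
  α_i^2 mod 11 = [5, 1, 3, 5, 9].
  S_2 = Σ v_i α_i^2 r_i = 5·5·3 + 1·1·8 + 2·3·2 + 1·5·0 + 2·9·4 = 167 ≡ 2.
  S = (2, 9, 2) ≠ 0, so r is not a codeword (an error is present).
Step 3: locate the error. For a single error e at position i, S_ℓ = v_i·e·α_i^ℓ, so α_err = S_1/S_0.
  S_0^{−1} = 2^{−1} = 6 (mod 11), so α_err = 9·6 = 54 ≡ 10 = α_2. Error position i = 2.
  Consistency check: S_2/S_1 = 2·5 = 10 ≡ 10 = α_err ✓ (single-error assumption holds).
Step 4: error magnitude e = S_0/v_2 = S_0·∏_{j≠2}(α_2 − α_j) = 2·1 = 2 ≡ 2 (mod 11).
Step 5: correct position 2: c_2 = r_2 − e = 8 − 2 ≡ 6 (mod 11). Hence c = [3, 6, 2, 0, 4].
  Check: interpolating c through the α_i gives m(x) = 7 + 1·x (degree < 2) with m(α_i) = c_i for every i, so c is indeed a codeword.


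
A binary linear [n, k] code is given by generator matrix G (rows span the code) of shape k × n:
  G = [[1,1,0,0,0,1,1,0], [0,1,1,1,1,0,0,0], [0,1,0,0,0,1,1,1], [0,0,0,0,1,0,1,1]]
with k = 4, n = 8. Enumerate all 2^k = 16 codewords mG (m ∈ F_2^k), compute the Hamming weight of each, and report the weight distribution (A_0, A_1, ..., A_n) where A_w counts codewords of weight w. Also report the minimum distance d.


Weight distribution: A_0 = 1, A_2 = 1, A_3 = 4, A_4 = 3, A_5 = 4, A_6 = 3. Minimum distance d = 2.

Enumerate all 2^4 = 16 messages m ∈ F_2^4.
For each, compute codeword c = mG in F_2^8, then tally its weight.
  m = 0000 → c = 00000000, weight = 0.
  m = 1000 → c = 11000110, weight = 4.
  m = 0100 → c = 01111000, weight = 4.
  m = 1100 → c = 10111110, weight = 6.
  m = 0010 → c = 01000111, weight = 4.
  m = 1010 → c = 10000001, weight = 2.
  m = 0110 → c = 00111111, weight = 6.
  m = 1110 → c = 11111001, weight = 6.
  m = 0001 → c = 00001011, weight = 3.
  m = 1001 → c = 11001101, weight = 5.
  m = 0101 → c = 01110011, weight = 5.
  m = 1101 → c = 10110101, weight = 5.
  m = 0011 → c = 01001100, weight = 3.
  m = 1011 → c = 10001010, weight = 3.
  m = 0111 → c = 00110100, weight = 3.
  m = 1111 → c = 11110010, weight = 5.
Tally weights:
  weight 0: 1 codewords.
  weight 2: 1 codewords.
  weight 3: 4 codewords.
  weight 4: 3 codewords.
  weight 5: 4 codewords.
  weight 6: 3 codewords.
Minimum distance d = smallest w > 0 with A_w > 0 = 2.
Sanity: Σ A_w = 16 = 2^4 = 16 ✓.


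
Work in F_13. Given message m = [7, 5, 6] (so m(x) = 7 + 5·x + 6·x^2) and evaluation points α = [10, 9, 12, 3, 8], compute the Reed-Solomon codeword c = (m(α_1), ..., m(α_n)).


c = [7, 5, 8, 11, 2]

Message polynomial: m(x) = 7 + 5·x + 6·x^2 (mod 13).
For each evaluation point α_i, compute m(α_i) mod 13:
  α_1 = 10: Horner steps 6 → 0 → 7, so m(10) = 7.
  α_2 = 9: Horner steps 6 → 7 → 5, so m(9) = 5.
  α_3 = 12: Horner steps 6 → 12 → 8, so m(12) = 8.
  α_4 = 3: Horner steps 6 → 10 → 11, so m(3) = 11.
  α_5 = 8: Horner steps 6 → 1 → 2, so m(8) = 2.
Codeword c = [7, 5, 8, 11, 2] ∈ F_13^5.


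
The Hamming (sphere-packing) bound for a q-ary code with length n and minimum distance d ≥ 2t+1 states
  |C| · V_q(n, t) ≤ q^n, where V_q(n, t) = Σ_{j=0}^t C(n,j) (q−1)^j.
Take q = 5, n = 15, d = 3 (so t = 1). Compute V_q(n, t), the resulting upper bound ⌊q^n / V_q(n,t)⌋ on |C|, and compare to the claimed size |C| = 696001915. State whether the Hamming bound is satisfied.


V_q(n, t) = 61, q^n = 30517578125, Hamming bound = 500288165, |C| = 696001915 > bound (violated).

Step 1: Compute V_q(n, t) = Σ_{j=0}^1 C(n, j) (q−1)^j.
  j = 0: C(15,0)·(4)^0 = 1·1 = 1.
  j = 1: C(15,1)·(4)^1 = 15·4 = 60.
  V_q(n, t) = 1 + 60 = 61.
Step 2: q^n = 5^15 = 30517578125.
Step 3: Hamming bound ⌊q^n / V_q(n,t)⌋ = ⌊30517578125/61⌋ = 500288165.
Step 4: Compare |C| = 696001915 to 500288165: violated.
The claimed |C| lies above the Hamming bound, so no 5-ary code of length 15 with d ≥ 3 can have 696001915 codewords.


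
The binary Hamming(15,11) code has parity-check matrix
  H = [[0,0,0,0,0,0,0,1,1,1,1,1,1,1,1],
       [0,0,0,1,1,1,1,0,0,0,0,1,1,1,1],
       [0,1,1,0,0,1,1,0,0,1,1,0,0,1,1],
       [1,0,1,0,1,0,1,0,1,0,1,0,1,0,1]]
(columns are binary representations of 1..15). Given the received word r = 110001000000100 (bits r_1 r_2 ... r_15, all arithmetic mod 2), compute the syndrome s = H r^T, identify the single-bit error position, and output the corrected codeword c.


s = (1, 0, 0, 0)^T, error position = 8, corrected codeword c = 110001010000100

Compute s = H r^T mod 2 one row at a time:
  s_1 = 0 + 0 + 0 + 0 + 0 + 1 + 0 + 0 = 1 ≡ 1 (mod 2).
  s_2 = 0 + 0 + 1 + 0 + 0 + 1 + 0 + 0 = 2 ≡ 0 (mod 2).
  s_3 = 1 + 0 + 1 + 0 + 0 + 0 + 0 + 0 = 2 ≡ 0 (mod 2).
  s_4 = 1 + 0 + 0 + 0 + 0 + 0 + 1 + 0 = 2 ≡ 0 (mod 2).
s = (1, 0, 0, 0)^T — this equals column 8 of H (binary 1000), so error is at position 8.
Correct: flip bit 8 of r = 110001000000100 to get c = 110001010000100.


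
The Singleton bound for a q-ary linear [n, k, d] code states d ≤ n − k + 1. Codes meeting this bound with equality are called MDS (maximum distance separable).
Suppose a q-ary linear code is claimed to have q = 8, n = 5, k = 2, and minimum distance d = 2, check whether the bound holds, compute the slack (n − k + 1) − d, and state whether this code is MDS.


Singleton RHS = n − k + 1 = 4, slack = 2, bound satisfied, not MDS.

Singleton bound: d ≤ n − k + 1.
Here n = 5, k = 2, so n − k + 1 = 4.
Given d = 2, check d ≤ 4: YES.
Slack = (n − k + 1) − d = 2.
The code is NOT MDS (slack = 2 > 0).
Description: the claimed parameters are [5, 2, 2]_8; such a code would be non-MDS.


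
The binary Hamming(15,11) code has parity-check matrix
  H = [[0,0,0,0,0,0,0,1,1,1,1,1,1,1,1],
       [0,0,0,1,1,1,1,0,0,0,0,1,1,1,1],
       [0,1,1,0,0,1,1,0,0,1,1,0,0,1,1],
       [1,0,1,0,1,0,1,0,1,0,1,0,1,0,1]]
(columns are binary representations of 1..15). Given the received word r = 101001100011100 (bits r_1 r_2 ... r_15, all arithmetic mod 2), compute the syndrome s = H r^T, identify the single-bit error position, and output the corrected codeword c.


s = (1, 0, 0, 1)^T, error position = 9, corrected codeword c = 101001101011100

Compute s = H r^T mod 2 one row at a time:
  s_1 = 0 + 0 + 0 + 1 + 1 + 1 + 0 + 0 = 3 ≡ 1 (mod 2).
  s_2 = 0 + 0 + 1 + 1 + 1 + 1 + 0 + 0 = 4 ≡ 0 (mod 2).
  s_3 = 0 + 1 + 1 + 1 + 0 + 1 + 0 + 0 = 4 ≡ 0 (mod 2).
  s_4 = 1 + 1 + 0 + 1 + 0 + 1 + 1 + 0 = 5 ≡ 1 (mod 2).
s = (1, 0, 0, 1)^T — this equals column 9 of H (binary 1001), so error is at position 9.
Correct: flip bit 9 of r = 101001100011100 to get c = 101001101011100.


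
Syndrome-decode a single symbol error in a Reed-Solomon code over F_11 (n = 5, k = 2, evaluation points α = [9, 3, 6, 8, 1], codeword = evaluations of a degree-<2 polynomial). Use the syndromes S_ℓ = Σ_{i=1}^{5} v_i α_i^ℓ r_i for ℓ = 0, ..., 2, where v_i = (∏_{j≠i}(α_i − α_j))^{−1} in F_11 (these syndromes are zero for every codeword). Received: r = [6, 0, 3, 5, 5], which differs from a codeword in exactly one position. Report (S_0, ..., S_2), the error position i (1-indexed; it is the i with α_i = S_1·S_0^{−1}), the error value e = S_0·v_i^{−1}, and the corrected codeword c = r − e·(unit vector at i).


S = (4, 4, 4), error at position 5, error magnitude e = 7, c = [6, 0, 3, 5, 9].

Step 1: column multipliers v_i = (∏_{j≠i}(α_i − α_j))^{−1} mod 11.
  i = 1 (α = 9): (9−3)(9−6)(9−8)(9−1) = 6·3·1·8 = 144 ≡ 1, so v_1 = 1^{−1} = 1 (mod 11).
  i = 2 (α = 3): (3−9)(3−6)(3−8)(3−1) = (−6)·(−3)·(−5)·2 = −180 ≡ 7, so v_2 = 7^{−1} = 8 (mod 11).
  i = 3 (α = 6): (6−9)(6−3)(6−8)(6−1) = (−3)·3·(−2)·5 = 90 ≡ 2, so v_3 = 2^{−1} = 6 (mod 11).
  i = 4 (α = 8): (8−9)(8−3)(8−6)(8−1) = (−1)·5·2·7 = −70 ≡ 7, so v_4 = 7^{−1} = 8 (mod 11).
  i = 5 (α = 1): (1−9)(1−3)(1−6)(1−8) = (−8)·(−2)·(−5)·(−7) = 560 ≡ 10, so v_5 = 10^{−1} = 10 (mod 11).
  v = [1, 8, 6, 8, 10].
Step 2: syndromes of r = [6, 0, 3, 5, 5] (all sums mod 11).
  S_0 = Σ v_i r_i = 1·6 + 8·0 + 6·3 + 8·5 + 10·5 = 114 ≡ 4.
  S_1 = Σ v_i α_i r_i = 1·9·6 + 8·3·0 + 6·6·3 + 8·8·5 + 10·1·5 = 532 ≡ 4.
  α_i^2 mod 11 = [4, 9, 3, 9, 1].
  S_2 = Σ v_i α_i^2 r_i = 1·4·6 + 8·9·0 + 6·3·3 + 8·9·5 + 10·1·5 = 488 ≡ 4.
  S = (4, 4, 4) ≠ 0, so r is not a codeword (an error is present).
Step 3: locate the error. For a single error e at position i, S_ℓ = v_i·e·α_i^ℓ, so α_err = S_1/S_0.
  S_0^{−1} = 4^{−1} = 3 (mod 11), so α_err = 4·3 = 12 ≡ 1 = α_5. Error position i = 5.
  Consistency check: S_2/S_1 = 4·3 = 12 ≡ 1 = α_err ✓ (single-error assumption holds).
Step 4: error magnitude e = S_0/v_5 = S_0·∏_{j≠5}(α_5 − α_j) = 4·10 = 40 ≡ 7 (mod 11).
Step 5: correct position 5: c_5 = r_5 − e = 5 − 7 ≡ 9 (mod 11). Hence c = [6, 0, 3, 5, 9].
  Check: interpolating c through the α_i gives m(x) = 8 + 1·x (degree < 2) with m(α_i) = c_i for every i, so c is indeed a codeword.


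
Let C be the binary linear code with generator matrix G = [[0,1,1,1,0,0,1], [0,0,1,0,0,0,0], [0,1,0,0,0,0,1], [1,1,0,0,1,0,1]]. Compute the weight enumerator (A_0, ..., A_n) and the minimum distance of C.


Weight distribution: A_0 = 1, A_1 = 2, A_2 = 3, A_3 = 4, A_4 = 3, A_5 = 2, A_6 = 1. Minimum distance d = 1.

Enumerate all 2^4 = 16 messages m ∈ F_2^4.
For each, compute codeword c = mG in F_2^7, then tally its weight.
  m = 0000 → c = 0000000, weight = 0.
  m = 1000 → c = 0111001, weight = 4.
  m = 0100 → c = 0010000, weight = 1.
  m = 1100 → c = 0101001, weight = 3.
  m = 0010 → c = 0100001, weight = 2.
  m = 1010 → c = 0011000, weight = 2.
  m = 0110 → c = 0110001, weight = 3.
  m = 1110 → c = 0001000, weight = 1.
  m = 0001 → c = 1100101, weight = 4.
  m = 1001 → c = 1011100, weight = 4.
  m = 0101 → c = 1110101, weight = 5.
  m = 1101 → c = 1001100, weight = 3.
  m = 0011 → c = 1000100, weight = 2.
  m = 1011 → c = 1111101, weight = 6.
  m = 0111 → c = 1010100, weight = 3.
  m = 1111 → c = 1101101, weight = 5.
Tally weights:
  weight 0: 1 codewords.
  weight 1: 2 codewords.
  weight 2: 3 codewords.
  weight 3: 4 codewords.
  weight 4: 3 codewords.
  weight 5: 2 codewords.
  weight 6: 1 codewords.
Minimum distance d = smallest w > 0 with A_w > 0 = 1.
Sanity: Σ A_w = 16 = 2^4 = 16 ✓.
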